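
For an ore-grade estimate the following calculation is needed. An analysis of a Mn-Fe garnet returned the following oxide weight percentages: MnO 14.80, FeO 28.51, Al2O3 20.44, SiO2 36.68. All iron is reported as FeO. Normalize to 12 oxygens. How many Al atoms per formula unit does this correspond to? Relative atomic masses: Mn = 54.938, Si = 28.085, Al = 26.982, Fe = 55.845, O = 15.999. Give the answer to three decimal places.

1.982 Al apfu

MnO (M=70.937): mol = 0.20864; Mn = 0.20864, O = 0.20864.
FeO (M=71.844): mol = 0.39683; Fe = 0.39683, O = 0.39683.
Al2O3 (M=101.961): mol = 0.20047; Al = 0.40094, O = 0.60141.
SiO2 (M=60.083): mol = 0.61049; Si = 0.61049, O = 1.22098.
ΣO = 2.42786; factor = 12/ΣO = 4.94262.
Al apfu = 0.40094 × 4.94262 = 1.982.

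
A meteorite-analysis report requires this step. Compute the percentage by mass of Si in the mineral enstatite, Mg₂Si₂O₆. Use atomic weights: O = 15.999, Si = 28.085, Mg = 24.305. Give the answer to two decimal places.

M(Mg₂Si₂O₆) = 200.774 g/mol.
Si contributes 2 × 28.085 = 56.170 g per mole.
56.170/200.774 = 0.2798 → 27.98%.

27.98 weight percent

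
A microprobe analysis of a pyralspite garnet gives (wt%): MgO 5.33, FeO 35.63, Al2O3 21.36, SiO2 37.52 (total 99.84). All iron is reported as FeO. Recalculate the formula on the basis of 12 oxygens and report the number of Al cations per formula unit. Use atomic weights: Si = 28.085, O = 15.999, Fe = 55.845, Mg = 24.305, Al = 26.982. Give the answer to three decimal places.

5.33 wt% MgO ÷ 40.304 g/mol = 0.13224 mol, giving 0.13224 Mg and 0.13224 O.
35.63 wt% FeO ÷ 71.844 g/mol = 0.49594 mol, giving 0.49594 Fe and 0.49594 O.
21.36 wt% Al2O3 ÷ 101.961 g/mol = 0.20949 mol, giving 0.41898 Al and 0.62847 O.
37.52 wt% SiO2 ÷ 60.083 g/mol = 0.62447 mol, giving 0.62447 Si and 1.24894 O.
Oxygen sums to 2.50559; scaling by 12/2.50559 = 4.78929 puts the formula on 12 O.
Al: 0.41898 × 4.78929 = 2.007 atoms per formula unit.

2.007 Al apfu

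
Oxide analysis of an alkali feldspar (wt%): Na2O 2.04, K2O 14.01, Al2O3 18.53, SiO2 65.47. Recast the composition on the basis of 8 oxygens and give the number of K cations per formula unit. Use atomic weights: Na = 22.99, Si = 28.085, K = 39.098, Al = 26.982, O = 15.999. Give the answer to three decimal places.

0.819 K apfu

Na2O: 2.04/61.979 = 0.03291 mol → 0.06582 mol Na, 0.03291 mol O.
K2O: 14.01/94.195 = 0.14873 mol → 0.29746 mol K, 0.14873 mol O.
Al2O3: 18.53/101.961 = 0.18174 mol → 0.36348 mol Al, 0.54522 mol O.
SiO2: 65.47/60.083 = 1.08966 mol → 1.08966 mol Si, 2.17932 mol O.
Total oxygen = 2.90618 mol. Normalization factor = 8/2.90618 = 2.75275.
K per 8 O = 0.29746 × 2.75275 = 0.819.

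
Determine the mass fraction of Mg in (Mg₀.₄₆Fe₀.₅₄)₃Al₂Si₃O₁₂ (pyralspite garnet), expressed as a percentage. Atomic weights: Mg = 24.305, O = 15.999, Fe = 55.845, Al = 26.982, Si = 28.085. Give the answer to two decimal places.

Molar mass of (Mg₀.₄₆Fe₀.₅₄)₃Al₂Si₃O₁₂: 1.38·24.305 + 1.62·55.845 + 2·26.982 + 3·28.085 + 12·15.999 = 454.217 g/mol.
Mass of Mg per formula unit: 1.38 × 24.305 = 33.541 g.
Weight fraction Mg = 33.541 / 454.217 = 0.0738.

7.38 wt%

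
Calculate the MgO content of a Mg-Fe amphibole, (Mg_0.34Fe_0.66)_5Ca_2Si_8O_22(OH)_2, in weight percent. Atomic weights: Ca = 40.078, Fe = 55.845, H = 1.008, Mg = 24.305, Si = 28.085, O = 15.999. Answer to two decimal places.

Molar mass of (Mg_0.34Fe_0.66)_5Ca_2Si_8O_22(OH)_2 = 1.70×24.305 + 3.30×55.845 + 2×40.078 + 8×28.085 + 24×15.999 + 2×1.008 = 916.435 g/mol.
Each formula unit contains 1.70 Mg, equivalent to 1.70/1 = 1.7000 mol MgO.
M(MgO) = 1×24.305 + 1×15.999 = 40.304 g/mol.
Mass of MgO per formula unit = 1.7000 × 40.304 = 68.517 g.
MgO wt% = 68.517 / 916.435 × 100 = 7.48%.

7.48 wt%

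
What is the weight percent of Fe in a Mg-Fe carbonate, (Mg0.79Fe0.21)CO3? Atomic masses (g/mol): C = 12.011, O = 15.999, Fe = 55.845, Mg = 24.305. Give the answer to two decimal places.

12.90 mass %

Formula mass = 0.79·24.305 + 0.21·55.845 + 1·12.011 + 3·15.999 = 90.936 g/mol, of which 11.727 g is Fe.
So Fe makes up 11.727/90.936 = 0.1290 of the mass, i.e. 12.90%.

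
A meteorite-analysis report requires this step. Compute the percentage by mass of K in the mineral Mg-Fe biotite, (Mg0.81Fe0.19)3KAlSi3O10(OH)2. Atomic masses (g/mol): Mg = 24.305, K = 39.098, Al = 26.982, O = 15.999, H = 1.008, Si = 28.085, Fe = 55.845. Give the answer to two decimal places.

M((Mg0.81Fe0.19)3KAlSi3O10(OH)2) = 435.232 g/mol.
K contributes 1 × 39.098 = 39.098 g per mole.
39.098/435.232 = 0.0898 → 8.98%.

8.98 weight percent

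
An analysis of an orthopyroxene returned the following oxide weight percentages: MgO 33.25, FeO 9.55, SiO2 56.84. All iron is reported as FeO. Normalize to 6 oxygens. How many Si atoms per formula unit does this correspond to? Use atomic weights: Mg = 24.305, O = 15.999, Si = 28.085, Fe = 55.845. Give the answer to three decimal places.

1.992 Si apfu

33.25 wt% MgO ÷ 40.304 g/mol = 0.82498 mol, giving 0.82498 Mg and 0.82498 O.
9.55 wt% FeO ÷ 71.844 g/mol = 0.13293 mol, giving 0.13293 Fe and 0.13293 O.
56.84 wt% SiO2 ÷ 60.083 g/mol = 0.94602 mol, giving 0.94602 Si and 1.89204 O.
Oxygen sums to 2.84995; scaling by 6/2.84995 = 2.10530 puts the formula on 6 O.
Si: 0.94602 × 2.10530 = 1.992 atoms per formula unit.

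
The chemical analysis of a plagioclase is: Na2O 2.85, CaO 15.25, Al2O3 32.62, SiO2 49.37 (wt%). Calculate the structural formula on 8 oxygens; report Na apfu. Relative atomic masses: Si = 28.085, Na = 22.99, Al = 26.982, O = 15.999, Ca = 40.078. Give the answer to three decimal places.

Na2O (M=61.979): mol = 0.04598; Na = 0.09196, O = 0.04598.
CaO (M=56.077): mol = 0.27195; Ca = 0.27195, O = 0.27195.
Al2O3 (M=101.961): mol = 0.31993; Al = 0.63986, O = 0.95979.
SiO2 (M=60.083): mol = 0.82170; Si = 0.82170, O = 1.64340.
ΣO = 2.92112; factor = 8/ΣO = 2.73868.
Na apfu = 0.09196 × 2.73868 = 0.252.

0.252 Na apfu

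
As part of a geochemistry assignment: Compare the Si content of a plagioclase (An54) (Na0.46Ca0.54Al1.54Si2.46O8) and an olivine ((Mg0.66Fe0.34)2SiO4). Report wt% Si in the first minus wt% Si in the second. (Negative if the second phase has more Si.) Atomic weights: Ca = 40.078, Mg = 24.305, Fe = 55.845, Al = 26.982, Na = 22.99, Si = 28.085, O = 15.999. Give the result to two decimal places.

M(Na0.46Ca0.54Al1.54Si2.46O8) = 270.851 g/mol, so wt% Si = 69.089/270.851 × 100 = 25.51%.
M((Mg0.66Fe0.34)2SiO4) = 162.138 g/mol, so wt% Si = 28.085/162.138 × 100 = 17.32%.
25.51 − 17.32 = 8.19 pp.

8.19 percentage points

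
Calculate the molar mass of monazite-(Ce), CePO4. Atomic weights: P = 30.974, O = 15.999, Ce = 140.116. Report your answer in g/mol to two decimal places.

The formula mass is the sum 1·140.116 + 1·30.974 + 4·15.999.

235.09 g/mol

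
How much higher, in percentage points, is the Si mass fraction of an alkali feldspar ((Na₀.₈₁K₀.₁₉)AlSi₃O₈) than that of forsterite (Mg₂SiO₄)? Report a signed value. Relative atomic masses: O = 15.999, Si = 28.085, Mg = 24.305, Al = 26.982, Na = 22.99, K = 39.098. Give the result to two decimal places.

11.80 percentage points

First mineral: 84.255 g Si in 265.280 g formula = 31.76 wt% Si.
Second mineral: 28.085 g Si in 140.691 g formula = 19.96 wt% Si.
31.76% − 19.96% gives a difference of 11.80 percentage points.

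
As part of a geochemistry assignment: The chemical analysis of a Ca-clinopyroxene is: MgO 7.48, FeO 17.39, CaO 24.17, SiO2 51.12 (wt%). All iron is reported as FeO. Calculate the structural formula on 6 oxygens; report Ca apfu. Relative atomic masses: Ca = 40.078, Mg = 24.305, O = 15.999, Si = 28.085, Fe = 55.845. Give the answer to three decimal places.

1.010 Ca apfu

MgO: 7.48/40.304 = 0.18559 mol → 0.18559 mol Mg, 0.18559 mol O.
FeO: 17.39/71.844 = 0.24205 mol → 0.24205 mol Fe, 0.24205 mol O.
CaO: 24.17/56.077 = 0.43101 mol → 0.43101 mol Ca, 0.43101 mol O.
SiO2: 51.12/60.083 = 0.85082 mol → 0.85082 mol Si, 1.70164 mol O.
Total oxygen = 2.56029 mol. Normalization factor = 6/2.56029 = 2.34348.
Ca per 6 O = 0.43101 × 2.34348 = 1.010.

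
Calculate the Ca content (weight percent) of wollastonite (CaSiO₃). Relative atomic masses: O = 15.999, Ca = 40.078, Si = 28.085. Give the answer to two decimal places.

Formula mass = 1·40.078 + 1·28.085 + 3·15.999 = 116.160 g/mol, of which 40.078 g is Ca.
So Ca makes up 40.078/116.160 = 0.3450 of the mass, i.e. 34.50%.

34.50 weight percent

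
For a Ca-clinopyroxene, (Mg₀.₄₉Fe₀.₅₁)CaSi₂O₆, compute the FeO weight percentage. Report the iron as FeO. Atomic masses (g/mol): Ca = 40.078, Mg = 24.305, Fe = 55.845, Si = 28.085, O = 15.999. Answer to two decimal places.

15.75 wt%

Molar mass of (Mg₀.₄₉Fe₀.₅₁)CaSi₂O₆ = 0.49*24.305 + 0.51*55.845 + 1*40.078 + 2*28.085 + 6*15.999 = 232.632 g/mol.
Each formula unit contains 0.51 Fe, equivalent to 0.51/1 = 0.5100 mol FeO.
M(FeO) = 1×55.845 + 1×15.999 = 71.844 g/mol.
Mass of FeO per formula unit = 0.5100 × 71.844 = 36.640 g.
FeO wt% = 36.640 / 232.632 × 100 = 15.75%.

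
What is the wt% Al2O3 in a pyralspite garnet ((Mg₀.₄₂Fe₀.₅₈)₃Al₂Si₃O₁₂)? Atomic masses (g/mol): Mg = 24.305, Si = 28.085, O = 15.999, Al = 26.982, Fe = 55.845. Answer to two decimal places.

22.26 wt%

Molar mass of (Mg₀.₄₂Fe₀.₅₈)₃Al₂Si₃O₁₂ = 1.26·24.305 + 1.74·55.845 + 2·26.982 + 3·28.085 + 12·15.999 = 458.002 g/mol.
Each formula unit contains 2 Al, equivalent to 2/2 = 1.0000 mol Al2O3.
M(Al2O3) = 2×26.982 + 3×15.999 = 101.961 g/mol.
Mass of Al2O3 per formula unit = 1.0000 × 101.961 = 101.961 g.
Al2O3 wt% = 101.961 / 458.002 × 100 = 22.26%.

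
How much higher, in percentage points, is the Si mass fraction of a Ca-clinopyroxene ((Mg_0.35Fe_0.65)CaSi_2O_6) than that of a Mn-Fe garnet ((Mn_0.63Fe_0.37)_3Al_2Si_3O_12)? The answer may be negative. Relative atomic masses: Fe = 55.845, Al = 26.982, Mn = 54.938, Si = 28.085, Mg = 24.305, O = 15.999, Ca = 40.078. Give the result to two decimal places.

M((Mg_0.35Fe_0.65)CaSi_2O_6) = 237.048 g/mol, so wt% Si = 56.170/237.048 × 100 = 23.70%.
M((Mn_0.63Fe_0.37)_3Al_2Si_3O_12) = 496.028 g/mol, so wt% Si = 84.255/496.028 × 100 = 16.99%.
23.70 − 16.99 = 6.71 pp.

6.71 percentage points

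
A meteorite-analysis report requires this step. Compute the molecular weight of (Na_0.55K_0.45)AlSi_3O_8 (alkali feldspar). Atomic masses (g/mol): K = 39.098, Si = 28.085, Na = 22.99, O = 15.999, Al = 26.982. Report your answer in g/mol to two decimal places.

The formula mass is the sum 0.55·22.99 + 0.45·39.098 + 1·26.982 + 3·28.085 + 8·15.999.

269.47 g/mol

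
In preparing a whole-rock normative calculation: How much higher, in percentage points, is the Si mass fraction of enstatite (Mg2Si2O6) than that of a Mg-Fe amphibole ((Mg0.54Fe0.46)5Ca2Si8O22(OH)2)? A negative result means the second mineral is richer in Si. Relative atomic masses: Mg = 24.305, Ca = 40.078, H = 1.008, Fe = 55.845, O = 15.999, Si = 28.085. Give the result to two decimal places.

Si in Mg2Si2O6: molar mass 200.774 g/mol; 2×28.085 = 56.170 g → 27.98 wt%.
Si in (Mg0.54Fe0.46)5Ca2Si8O22(OH)2: molar mass 884.895 g/mol; 8×28.085 = 224.680 g → 25.39 wt%.
Difference = 27.98 − 25.39 = 2.59 percentage points.

2.59 percentage points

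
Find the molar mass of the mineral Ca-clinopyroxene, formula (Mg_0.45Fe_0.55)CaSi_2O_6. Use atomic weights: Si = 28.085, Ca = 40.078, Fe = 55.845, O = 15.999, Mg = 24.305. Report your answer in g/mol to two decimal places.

The formula mass is the sum 0.45×24.305 + 0.55×55.845 + 1×40.078 + 2×28.085 + 6×15.999.

233.89 g/mol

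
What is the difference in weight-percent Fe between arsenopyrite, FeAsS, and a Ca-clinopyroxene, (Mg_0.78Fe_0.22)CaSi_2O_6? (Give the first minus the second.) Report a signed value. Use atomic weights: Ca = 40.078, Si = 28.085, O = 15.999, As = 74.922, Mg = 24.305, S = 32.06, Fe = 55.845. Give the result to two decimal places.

M(FeAsS) = 162.827 g/mol, so wt% Fe = 55.845/162.827 × 100 = 34.30%.
M((Mg_0.78Fe_0.22)CaSi_2O_6) = 223.486 g/mol, so wt% Fe = 12.286/223.486 × 100 = 5.50%.
34.30 − 5.50 = 28.80 pp.

28.80 percentage points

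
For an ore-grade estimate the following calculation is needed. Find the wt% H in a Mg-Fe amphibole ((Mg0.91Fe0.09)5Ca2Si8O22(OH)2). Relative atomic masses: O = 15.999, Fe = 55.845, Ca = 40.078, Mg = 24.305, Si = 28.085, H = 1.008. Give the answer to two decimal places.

0.24 wt%

Formula mass = 4.55×24.305 + 0.45×55.845 + 2×40.078 + 8×28.085 + 24×15.999 + 2×1.008 = 826.546 g/mol, of which 2.016 g is H.
So H makes up 2.016/826.546 = 0.0024 of the mass, i.e. 0.24%.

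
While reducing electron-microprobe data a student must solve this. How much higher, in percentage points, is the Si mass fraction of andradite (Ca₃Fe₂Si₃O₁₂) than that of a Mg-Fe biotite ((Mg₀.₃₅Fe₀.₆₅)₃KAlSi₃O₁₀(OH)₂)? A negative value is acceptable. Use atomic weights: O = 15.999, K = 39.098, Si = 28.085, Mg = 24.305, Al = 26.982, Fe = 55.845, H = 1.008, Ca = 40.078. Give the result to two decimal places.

Si in Ca₃Fe₂Si₃O₁₂: molar mass 508.167 g/mol; 3×28.085 = 84.255 g → 16.58 wt%.
Si in (Mg₀.₃₅Fe₀.₆₅)₃KAlSi₃O₁₀(OH)₂: molar mass 478.757 g/mol; 3×28.085 = 84.255 g → 17.60 wt%.
Difference = 16.58 − 17.60 = -1.02 percentage points.

-1.02 percentage points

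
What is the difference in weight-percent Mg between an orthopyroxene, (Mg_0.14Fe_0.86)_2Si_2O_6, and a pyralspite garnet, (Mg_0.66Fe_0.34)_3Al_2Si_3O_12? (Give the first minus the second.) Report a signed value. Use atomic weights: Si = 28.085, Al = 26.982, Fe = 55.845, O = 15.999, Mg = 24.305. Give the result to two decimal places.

Mg in (Mg_0.14Fe_0.86)_2Si_2O_6: molar mass 255.023 g/mol; 0.28×24.305 = 6.805 g → 2.67 wt%.
Mg in (Mg_0.66Fe_0.34)_3Al_2Si_3O_12: molar mass 435.293 g/mol; 1.98×24.305 = 48.124 g → 11.06 wt%.
Difference = 2.67 − 11.06 = -8.39 percentage points.

-8.39 percentage points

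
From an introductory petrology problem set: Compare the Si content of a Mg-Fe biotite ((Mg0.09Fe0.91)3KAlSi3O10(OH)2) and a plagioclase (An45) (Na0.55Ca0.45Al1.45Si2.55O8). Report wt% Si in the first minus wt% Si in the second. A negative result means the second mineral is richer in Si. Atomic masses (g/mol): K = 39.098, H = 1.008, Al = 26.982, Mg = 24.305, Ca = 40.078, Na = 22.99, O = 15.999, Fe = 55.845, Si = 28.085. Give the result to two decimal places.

-9.84 percentage points

Si in (Mg0.09Fe0.91)3KAlSi3O10(OH)2: molar mass 503.358 g/mol; 3×28.085 = 84.255 g → 16.74 wt%.
Si in Na0.55Ca0.45Al1.45Si2.55O8: molar mass 269.412 g/mol; 2.55×28.085 = 71.617 g → 26.58 wt%.
Difference = 16.74 − 26.58 = -9.84 percentage points.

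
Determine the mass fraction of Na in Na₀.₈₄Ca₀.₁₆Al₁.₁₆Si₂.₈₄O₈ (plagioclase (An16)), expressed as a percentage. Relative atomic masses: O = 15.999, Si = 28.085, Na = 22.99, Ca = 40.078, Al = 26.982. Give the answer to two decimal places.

7.29 wt%

M(Na₀.₈₄Ca₀.₁₆Al₁.₁₆Si₂.₈₄O₈) = 264.777 g/mol.
Na contributes 0.84 × 22.99 = 19.312 g per mole.
19.312/264.777 = 0.0729 → 7.29%.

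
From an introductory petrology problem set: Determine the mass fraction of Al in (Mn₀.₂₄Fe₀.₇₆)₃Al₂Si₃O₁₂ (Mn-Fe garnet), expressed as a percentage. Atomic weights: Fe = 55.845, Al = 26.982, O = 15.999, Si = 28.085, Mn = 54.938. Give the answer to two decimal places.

10.86 mass %

Formula mass = 0.72*54.938 + 2.28*55.845 + 2*26.982 + 3*28.085 + 12*15.999 = 497.089 g/mol, of which 53.964 g is Al.
So Al makes up 53.964/497.089 = 0.1086 of the mass, i.e. 10.86%.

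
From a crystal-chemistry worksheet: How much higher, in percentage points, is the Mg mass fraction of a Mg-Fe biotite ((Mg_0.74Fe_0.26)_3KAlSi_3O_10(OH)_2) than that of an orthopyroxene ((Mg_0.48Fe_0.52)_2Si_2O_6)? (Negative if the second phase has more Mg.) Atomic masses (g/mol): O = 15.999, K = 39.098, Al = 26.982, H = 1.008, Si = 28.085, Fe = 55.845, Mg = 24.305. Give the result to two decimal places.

M((Mg_0.74Fe_0.26)_3KAlSi_3O_10(OH)_2) = 441.855 g/mol, so wt% Mg = 53.957/441.855 × 100 = 12.21%.
M((Mg_0.48Fe_0.52)_2Si_2O_6) = 233.576 g/mol, so wt% Mg = 23.333/233.576 × 100 = 9.99%.
12.21 − 9.99 = 2.22 pp.

2.22 percentage points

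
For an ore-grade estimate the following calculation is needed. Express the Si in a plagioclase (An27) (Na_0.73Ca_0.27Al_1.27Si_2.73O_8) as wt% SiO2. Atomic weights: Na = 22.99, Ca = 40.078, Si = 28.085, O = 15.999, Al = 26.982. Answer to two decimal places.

61.54 wt%

Formula mass = 266.535 g/mol.
2.73 Si → 2.7300 mol SiO2 per formula unit; M(SiO2) = 60.083, so SiO2 mass = 164.027 g.
164.027/266.535 × 100 = 61.54 wt%.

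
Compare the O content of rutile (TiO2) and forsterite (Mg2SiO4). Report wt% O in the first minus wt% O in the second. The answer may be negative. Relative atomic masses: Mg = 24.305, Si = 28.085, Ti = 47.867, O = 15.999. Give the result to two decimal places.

First mineral: 31.998 g O in 79.865 g formula = 40.07 wt% O.
Second mineral: 63.996 g O in 140.691 g formula = 45.49 wt% O.
40.07% − 45.49% gives a difference of -5.42 percentage points.

-5.42 percentage points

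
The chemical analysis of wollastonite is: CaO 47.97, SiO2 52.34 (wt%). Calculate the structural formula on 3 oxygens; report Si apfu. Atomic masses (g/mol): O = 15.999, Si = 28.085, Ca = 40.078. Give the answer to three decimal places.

1.006 Si apfu

47.97 wt% CaO ÷ 56.077 g/mol = 0.85543 mol, giving 0.85543 Ca and 0.85543 O.
52.34 wt% SiO2 ÷ 60.083 g/mol = 0.87113 mol, giving 0.87113 Si and 1.74226 O.
Oxygen sums to 2.59769; scaling by 3/2.59769 = 1.15487 puts the formula on 3 O.
Si: 0.87113 × 1.15487 = 1.006 atoms per formula unit.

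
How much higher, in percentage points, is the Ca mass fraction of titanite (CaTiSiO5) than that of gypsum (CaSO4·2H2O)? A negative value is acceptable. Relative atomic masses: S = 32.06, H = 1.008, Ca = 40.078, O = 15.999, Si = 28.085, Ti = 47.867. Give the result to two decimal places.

First mineral: 40.078 g Ca in 196.025 g formula = 20.45 wt% Ca.
Second mineral: 40.078 g Ca in 172.164 g formula = 23.28 wt% Ca.
20.45% − 23.28% gives a difference of -2.83 percentage points.

-2.83 percentage points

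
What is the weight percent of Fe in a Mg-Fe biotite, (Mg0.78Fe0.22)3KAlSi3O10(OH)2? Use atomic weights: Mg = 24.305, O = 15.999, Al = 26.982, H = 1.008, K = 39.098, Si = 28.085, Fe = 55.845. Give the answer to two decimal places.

Formula mass = 2.34×24.305 + 0.66×55.845 + 1×39.098 + 1×26.982 + 3×28.085 + 12×15.999 + 2×1.008 = 438.070 g/mol, of which 36.858 g is Fe.
So Fe makes up 36.858/438.070 = 0.0841 of the mass, i.e. 8.41%.

8.41 mass %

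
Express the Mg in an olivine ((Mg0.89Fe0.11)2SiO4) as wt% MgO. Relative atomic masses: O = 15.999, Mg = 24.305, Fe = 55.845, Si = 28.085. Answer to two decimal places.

48.60 wt%

Molar mass of (Mg0.89Fe0.11)2SiO4 = 1.78*24.305 + 0.22*55.845 + 1*28.085 + 4*15.999 = 147.630 g/mol.
Each formula unit contains 1.78 Mg, equivalent to 1.78/1 = 1.7800 mol MgO.
M(MgO) = 1×24.305 + 1×15.999 = 40.304 g/mol.
Mass of MgO per formula unit = 1.7800 × 40.304 = 71.741 g.
MgO wt% = 71.741 / 147.630 × 100 = 48.60%.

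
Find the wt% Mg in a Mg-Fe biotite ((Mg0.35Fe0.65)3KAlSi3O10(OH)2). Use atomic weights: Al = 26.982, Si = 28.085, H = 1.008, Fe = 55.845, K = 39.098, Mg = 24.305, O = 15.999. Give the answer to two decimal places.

5.33 weight percent

Molar mass of (Mg0.35Fe0.65)3KAlSi3O10(OH)2: 1.05·24.305 + 1.95·55.845 + 1·39.098 + 1·26.982 + 3·28.085 + 12·15.999 + 2·1.008 = 478.757 g/mol.
Mass of Mg per formula unit: 1.05 × 24.305 = 25.520 g.
Weight fraction Mg = 25.520 / 478.757 = 0.0533.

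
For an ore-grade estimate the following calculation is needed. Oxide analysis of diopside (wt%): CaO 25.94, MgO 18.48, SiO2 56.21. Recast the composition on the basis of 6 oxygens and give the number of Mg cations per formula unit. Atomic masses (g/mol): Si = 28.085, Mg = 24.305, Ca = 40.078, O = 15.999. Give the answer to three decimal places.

25.94 wt% CaO ÷ 56.077 g/mol = 0.46258 mol, giving 0.46258 Ca and 0.46258 O.
18.48 wt% MgO ÷ 40.304 g/mol = 0.45852 mol, giving 0.45852 Mg and 0.45852 O.
56.21 wt% SiO2 ÷ 60.083 g/mol = 0.93554 mol, giving 0.93554 Si and 1.87108 O.
Oxygen sums to 2.79218; scaling by 6/2.79218 = 2.14886 puts the formula on 6 O.
Mg: 0.45852 × 2.14886 = 0.985 atoms per formula unit.

0.985 Mg apfu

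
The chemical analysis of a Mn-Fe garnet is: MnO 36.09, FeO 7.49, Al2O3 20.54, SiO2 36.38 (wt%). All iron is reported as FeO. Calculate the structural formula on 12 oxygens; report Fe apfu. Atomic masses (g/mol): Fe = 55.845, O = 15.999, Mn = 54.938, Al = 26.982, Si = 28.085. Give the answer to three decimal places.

MnO (M=70.937): mol = 0.50876; Mn = 0.50876, O = 0.50876.
FeO (M=71.844): mol = 0.10425; Fe = 0.10425, O = 0.10425.
Al2O3 (M=101.961): mol = 0.20145; Al = 0.40290, O = 0.60435.
SiO2 (M=60.083): mol = 0.60550; Si = 0.60550, O = 1.21100.
ΣO = 2.42836; factor = 12/ΣO = 4.94161.
Fe apfu = 0.10425 × 4.94161 = 0.515.

0.515 Fe apfu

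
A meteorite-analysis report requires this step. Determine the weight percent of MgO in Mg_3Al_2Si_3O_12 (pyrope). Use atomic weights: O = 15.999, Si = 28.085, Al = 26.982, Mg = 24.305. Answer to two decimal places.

29.99 wt%

Formula mass = 403.122 g/mol.
3 Mg → 3.0000 mol MgO per formula unit; M(MgO) = 40.304, so MgO mass = 120.912 g.
120.912/403.122 × 100 = 29.99 wt%.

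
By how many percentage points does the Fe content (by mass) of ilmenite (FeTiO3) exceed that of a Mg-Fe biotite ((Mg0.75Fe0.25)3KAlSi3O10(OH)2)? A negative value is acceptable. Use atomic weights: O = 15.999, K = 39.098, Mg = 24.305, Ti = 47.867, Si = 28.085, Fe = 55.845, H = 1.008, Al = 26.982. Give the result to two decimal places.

27.31 percentage points

M(FeTiO3) = 151.709 g/mol, so wt% Fe = 55.845/151.709 × 100 = 36.81%.
M((Mg0.75Fe0.25)3KAlSi3O10(OH)2) = 440.909 g/mol, so wt% Fe = 41.884/440.909 × 100 = 9.50%.
36.81 − 9.50 = 27.31 pp.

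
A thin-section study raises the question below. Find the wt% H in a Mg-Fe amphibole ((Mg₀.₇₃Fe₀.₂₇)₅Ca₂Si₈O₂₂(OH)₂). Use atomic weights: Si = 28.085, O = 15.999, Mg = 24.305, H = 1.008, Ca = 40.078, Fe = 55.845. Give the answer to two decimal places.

0.24 mass %

M((Mg₀.₇₃Fe₀.₂₇)₅Ca₂Si₈O₂₂(OH)₂) = 854.932 g/mol.
H contributes 2 × 1.008 = 2.016 g per mole.
2.016/854.932 = 0.0024 → 0.24%.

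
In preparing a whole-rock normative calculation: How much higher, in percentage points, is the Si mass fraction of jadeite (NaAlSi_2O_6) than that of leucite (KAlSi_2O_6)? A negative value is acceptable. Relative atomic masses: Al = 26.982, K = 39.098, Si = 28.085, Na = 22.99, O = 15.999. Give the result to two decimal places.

2.05 percentage points

First mineral: 56.170 g Si in 202.136 g formula = 27.79 wt% Si.
Second mineral: 56.170 g Si in 218.244 g formula = 25.74 wt% Si.
27.79% − 25.74% gives a difference of 2.05 percentage points.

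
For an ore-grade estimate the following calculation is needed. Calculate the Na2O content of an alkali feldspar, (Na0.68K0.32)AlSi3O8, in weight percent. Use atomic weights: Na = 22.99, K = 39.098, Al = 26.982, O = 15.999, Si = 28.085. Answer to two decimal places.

7.88 wt%

Formula mass = 267.374 g/mol.
0.68 Na → 0.3400 mol Na2O per formula unit; M(Na2O) = 61.979, so Na2O mass = 21.073 g.
21.073/267.374 × 100 = 7.88 wt%.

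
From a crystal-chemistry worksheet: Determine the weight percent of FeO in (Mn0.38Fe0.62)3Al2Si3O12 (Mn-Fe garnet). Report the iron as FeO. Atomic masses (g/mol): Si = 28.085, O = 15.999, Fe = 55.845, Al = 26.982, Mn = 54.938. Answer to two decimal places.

26.90 wt%

Molar mass of (Mn0.38Fe0.62)3Al2Si3O12 = 1.14*54.938 + 1.86*55.845 + 2*26.982 + 3*28.085 + 12*15.999 = 496.708 g/mol.
Each formula unit contains 1.86 Fe, equivalent to 1.86/1 = 1.8600 mol FeO.
M(FeO) = 1×55.845 + 1×15.999 = 71.844 g/mol.
Mass of FeO per formula unit = 1.8600 × 71.844 = 133.630 g.
FeO wt% = 133.630 / 496.708 × 100 = 26.90%.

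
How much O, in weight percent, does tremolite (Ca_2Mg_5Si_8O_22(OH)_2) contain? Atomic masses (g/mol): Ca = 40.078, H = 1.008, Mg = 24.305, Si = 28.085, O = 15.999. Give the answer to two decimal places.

47.27 weight percent

M(Ca_2Mg_5Si_8O_22(OH)_2) = 812.353 g/mol.
O contributes 24 × 15.999 = 383.976 g per mole.
383.976/812.353 = 0.4727 → 47.27%.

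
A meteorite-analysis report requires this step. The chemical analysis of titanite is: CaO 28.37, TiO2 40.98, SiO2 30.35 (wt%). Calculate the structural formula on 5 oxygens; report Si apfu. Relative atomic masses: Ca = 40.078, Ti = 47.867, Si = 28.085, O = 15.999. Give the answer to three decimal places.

CaO: 28.37/56.077 = 0.50591 mol → 0.50591 mol Ca, 0.50591 mol O.
TiO2: 40.98/79.865 = 0.51312 mol → 0.51312 mol Ti, 1.02624 mol O.
SiO2: 30.35/60.083 = 0.50513 mol → 0.50513 mol Si, 1.01026 mol O.
Total oxygen = 2.54241 mol. Normalization factor = 5/2.54241 = 1.96664.
Si per 5 O = 0.50513 × 1.96664 = 0.993.

0.993 Si apfu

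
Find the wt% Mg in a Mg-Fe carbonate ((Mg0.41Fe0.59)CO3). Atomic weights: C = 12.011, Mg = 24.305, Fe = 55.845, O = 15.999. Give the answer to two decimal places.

Formula mass = 0.41×24.305 + 0.59×55.845 + 1×12.011 + 3×15.999 = 102.922 g/mol, of which 9.965 g is Mg.
So Mg makes up 9.965/102.922 = 0.0968 of the mass, i.e. 9.68%.

9.68 wt%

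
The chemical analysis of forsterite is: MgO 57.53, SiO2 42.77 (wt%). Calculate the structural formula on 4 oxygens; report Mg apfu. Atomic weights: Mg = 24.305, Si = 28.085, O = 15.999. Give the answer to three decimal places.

MgO (M=40.304): mol = 1.42740; Mg = 1.42740, O = 1.42740.
SiO2 (M=60.083): mol = 0.71185; Si = 0.71185, O = 1.42370.
ΣO = 2.85110; factor = 4/ΣO = 1.40297.
Mg apfu = 1.42740 × 1.40297 = 2.003.

2.003 Mg apfu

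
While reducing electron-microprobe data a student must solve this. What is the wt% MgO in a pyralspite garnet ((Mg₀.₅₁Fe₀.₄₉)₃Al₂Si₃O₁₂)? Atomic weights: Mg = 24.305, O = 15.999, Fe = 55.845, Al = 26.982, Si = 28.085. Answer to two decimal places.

M((Mg₀.₅₁Fe₀.₄₉)₃Al₂Si₃O₁₂) = 449.486 g/mol; M(MgO) = 40.304 g/mol.
Moles MgO per formula unit = 1.53 Mg ÷ 1 = 1.5300.
MgO fraction = (1.5300 × 40.304) / 449.486 = 61.665/449.486 = 0.1372.

13.72 wt%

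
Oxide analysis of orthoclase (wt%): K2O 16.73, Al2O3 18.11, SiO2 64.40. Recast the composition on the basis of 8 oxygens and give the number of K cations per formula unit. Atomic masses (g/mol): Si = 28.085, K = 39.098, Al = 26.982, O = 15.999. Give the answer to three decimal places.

0.996 K apfu

K2O: 16.73/94.195 = 0.17761 mol → 0.35522 mol K, 0.17761 mol O.
Al2O3: 18.11/101.961 = 0.17762 mol → 0.35524 mol Al, 0.53286 mol O.
SiO2: 64.40/60.083 = 1.07185 mol → 1.07185 mol Si, 2.14370 mol O.
Total oxygen = 2.85417 mol. Normalization factor = 8/2.85417 = 2.80292.
K per 8 O = 0.35522 × 2.80292 = 0.996.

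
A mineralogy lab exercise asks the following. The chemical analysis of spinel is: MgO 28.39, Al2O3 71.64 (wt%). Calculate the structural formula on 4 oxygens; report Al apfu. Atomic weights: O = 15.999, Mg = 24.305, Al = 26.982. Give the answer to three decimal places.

MgO (M=40.304): mol = 0.70440; Mg = 0.70440, O = 0.70440.
Al2O3 (M=101.961): mol = 0.70262; Al = 1.40524, O = 2.10786.
ΣO = 2.81226; factor = 4/ΣO = 1.42234.
Al apfu = 1.40524 × 1.42234 = 1.999.

1.999 Al apfu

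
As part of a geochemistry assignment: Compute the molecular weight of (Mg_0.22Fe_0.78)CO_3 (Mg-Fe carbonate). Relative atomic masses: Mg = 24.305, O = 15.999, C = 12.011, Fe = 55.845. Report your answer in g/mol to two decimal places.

108.91 g/mol

M = 0.22(24.305) + 0.78(55.845) + 1(12.011) + 3(15.999)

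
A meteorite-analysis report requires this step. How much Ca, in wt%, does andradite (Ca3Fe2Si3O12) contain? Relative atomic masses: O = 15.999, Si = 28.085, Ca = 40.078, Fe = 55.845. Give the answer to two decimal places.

23.66 wt%

Formula mass = 3*40.078 + 2*55.845 + 3*28.085 + 12*15.999 = 508.167 g/mol, of which 120.234 g is Ca.
So Ca makes up 120.234/508.167 = 0.2366 of the mass, i.e. 23.66%.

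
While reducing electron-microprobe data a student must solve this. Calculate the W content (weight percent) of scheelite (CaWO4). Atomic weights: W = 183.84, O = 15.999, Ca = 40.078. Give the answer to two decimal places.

63.85 weight percent

M(CaWO4) = 287.914 g/mol.
W contributes 1 × 183.84 = 183.840 g per mole.
183.840/287.914 = 0.6385 → 63.85%.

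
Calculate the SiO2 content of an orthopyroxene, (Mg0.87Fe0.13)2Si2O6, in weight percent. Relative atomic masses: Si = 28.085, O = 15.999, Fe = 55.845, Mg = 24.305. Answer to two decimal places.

57.50 wt%

M((Mg0.87Fe0.13)2Si2O6) = 208.974 g/mol; M(SiO2) = 60.083 g/mol.
Moles SiO2 per formula unit = 2 Si ÷ 1 = 2.0000.
SiO2 fraction = (2.0000 × 60.083) / 208.974 = 120.166/208.974 = 0.5750.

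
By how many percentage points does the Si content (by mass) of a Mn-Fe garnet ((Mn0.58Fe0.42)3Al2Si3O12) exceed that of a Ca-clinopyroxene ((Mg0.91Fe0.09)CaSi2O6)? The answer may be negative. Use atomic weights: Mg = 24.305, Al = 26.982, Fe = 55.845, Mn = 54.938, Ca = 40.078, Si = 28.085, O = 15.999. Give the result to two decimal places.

-8.62 percentage points

Si in (Mn0.58Fe0.42)3Al2Si3O12: molar mass 496.164 g/mol; 3×28.085 = 84.255 g → 16.98 wt%.
Si in (Mg0.91Fe0.09)CaSi2O6: molar mass 219.386 g/mol; 2×28.085 = 56.170 g → 25.60 wt%.
Difference = 16.98 − 25.60 = -8.62 percentage points.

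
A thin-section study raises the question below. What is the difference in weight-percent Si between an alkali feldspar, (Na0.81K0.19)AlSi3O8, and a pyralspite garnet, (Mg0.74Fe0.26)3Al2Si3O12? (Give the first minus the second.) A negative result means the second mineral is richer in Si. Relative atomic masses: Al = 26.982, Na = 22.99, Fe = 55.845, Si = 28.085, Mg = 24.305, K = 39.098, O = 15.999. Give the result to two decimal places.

12.06 percentage points

First mineral: 84.255 g Si in 265.280 g formula = 31.76 wt% Si.
Second mineral: 84.255 g Si in 427.723 g formula = 19.70 wt% Si.
31.76% − 19.70% gives a difference of 12.06 percentage points.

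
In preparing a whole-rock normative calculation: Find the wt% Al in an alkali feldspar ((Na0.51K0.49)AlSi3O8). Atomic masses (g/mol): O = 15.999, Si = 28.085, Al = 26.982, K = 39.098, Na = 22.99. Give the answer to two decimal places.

9.99 mass %

Formula mass = 0.51×22.99 + 0.49×39.098 + 1×26.982 + 3×28.085 + 8×15.999 = 270.112 g/mol, of which 26.982 g is Al.
So Al makes up 26.982/270.112 = 0.0999 of the mass, i.e. 9.99%.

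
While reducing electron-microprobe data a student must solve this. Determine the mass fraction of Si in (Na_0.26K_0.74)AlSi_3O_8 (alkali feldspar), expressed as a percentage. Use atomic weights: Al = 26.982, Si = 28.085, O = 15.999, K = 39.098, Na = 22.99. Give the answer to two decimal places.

M((Na_0.26K_0.74)AlSi_3O_8) = 274.139 g/mol.
Si contributes 3 × 28.085 = 84.255 g per mole.
84.255/274.139 = 0.3073 → 30.73%.

30.73 wt%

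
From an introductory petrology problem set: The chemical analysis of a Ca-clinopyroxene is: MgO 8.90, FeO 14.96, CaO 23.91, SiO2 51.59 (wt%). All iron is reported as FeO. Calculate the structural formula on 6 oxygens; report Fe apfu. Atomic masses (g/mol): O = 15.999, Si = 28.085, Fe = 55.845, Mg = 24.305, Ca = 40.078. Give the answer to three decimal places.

MgO (M=40.304): mol = 0.22082; Mg = 0.22082, O = 0.22082.
FeO (M=71.844): mol = 0.20823; Fe = 0.20823, O = 0.20823.
CaO (M=56.077): mol = 0.42638; Ca = 0.42638, O = 0.42638.
SiO2 (M=60.083): mol = 0.85865; Si = 0.85865, O = 1.71730.
ΣO = 2.57273; factor = 6/ΣO = 2.33215.
Fe apfu = 0.20823 × 2.33215 = 0.486.

0.486 Fe apfu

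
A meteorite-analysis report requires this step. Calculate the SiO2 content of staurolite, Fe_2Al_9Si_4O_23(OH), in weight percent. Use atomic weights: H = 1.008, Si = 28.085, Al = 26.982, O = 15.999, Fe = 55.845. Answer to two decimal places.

28.21 wt%

Molar mass of Fe_2Al_9Si_4O_23(OH) = 2*55.845 + 9*26.982 + 4*28.085 + 24*15.999 + 1*1.008 = 851.852 g/mol.
Each formula unit contains 4 Si, equivalent to 4/1 = 4.0000 mol SiO2.
M(SiO2) = 1×28.085 + 2×15.999 = 60.083 g/mol.
Mass of SiO2 per formula unit = 4.0000 × 60.083 = 240.332 g.
SiO2 wt% = 240.332 / 851.852 × 100 = 28.21%.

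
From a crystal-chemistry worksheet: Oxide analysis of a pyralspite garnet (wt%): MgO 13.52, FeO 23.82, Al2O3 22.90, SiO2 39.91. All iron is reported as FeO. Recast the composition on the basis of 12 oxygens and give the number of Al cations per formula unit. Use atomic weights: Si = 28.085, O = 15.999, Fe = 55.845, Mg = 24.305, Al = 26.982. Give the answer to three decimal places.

MgO (M=40.304): mol = 0.33545; Mg = 0.33545, O = 0.33545.
FeO (M=71.844): mol = 0.33155; Fe = 0.33155, O = 0.33155.
Al2O3 (M=101.961): mol = 0.22460; Al = 0.44920, O = 0.67380.
SiO2 (M=60.083): mol = 0.66425; Si = 0.66425, O = 1.32850.
ΣO = 2.66930; factor = 12/ΣO = 4.49556.
Al apfu = 0.44920 × 4.49556 = 2.019.

2.019 Al apfu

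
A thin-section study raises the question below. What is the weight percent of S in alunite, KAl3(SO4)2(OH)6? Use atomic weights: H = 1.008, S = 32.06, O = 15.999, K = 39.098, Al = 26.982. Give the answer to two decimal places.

15.48 wt%

Formula mass = 1·39.098 + 3·26.982 + 2·32.06 + 14·15.999 + 6·1.008 = 414.198 g/mol, of which 64.120 g is S.
So S makes up 64.120/414.198 = 0.1548 of the mass, i.e. 15.48%.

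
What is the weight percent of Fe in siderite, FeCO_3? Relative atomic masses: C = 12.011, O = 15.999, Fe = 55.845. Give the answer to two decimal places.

Molar mass of FeCO_3: 1·55.845 + 1·12.011 + 3·15.999 = 115.853 g/mol.
Mass of Fe per formula unit: 1 × 55.845 = 55.845 g.
Weight fraction Fe = 55.845 / 115.853 = 0.4820.

48.20 weight percent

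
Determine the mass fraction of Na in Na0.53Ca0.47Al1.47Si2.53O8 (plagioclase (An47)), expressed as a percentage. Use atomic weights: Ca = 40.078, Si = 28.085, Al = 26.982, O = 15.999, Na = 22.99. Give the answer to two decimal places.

4.52 weight percent

Formula mass = 0.53×22.99 + 0.47×40.078 + 1.47×26.982 + 2.53×28.085 + 8×15.999 = 269.732 g/mol, of which 12.185 g is Na.
So Na makes up 12.185/269.732 = 0.0452 of the mass, i.e. 4.52%.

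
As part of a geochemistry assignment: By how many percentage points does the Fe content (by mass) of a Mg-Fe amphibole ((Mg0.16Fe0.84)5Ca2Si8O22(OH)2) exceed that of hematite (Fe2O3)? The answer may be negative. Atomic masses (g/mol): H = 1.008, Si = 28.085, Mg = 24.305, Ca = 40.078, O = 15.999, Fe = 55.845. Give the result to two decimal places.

-45.12 percentage points

M((Mg0.16Fe0.84)5Ca2Si8O22(OH)2) = 944.821 g/mol, so wt% Fe = 234.549/944.821 × 100 = 24.82%.
M(Fe2O3) = 159.687 g/mol, so wt% Fe = 111.690/159.687 × 100 = 69.94%.
24.82 − 69.94 = -45.12 pp.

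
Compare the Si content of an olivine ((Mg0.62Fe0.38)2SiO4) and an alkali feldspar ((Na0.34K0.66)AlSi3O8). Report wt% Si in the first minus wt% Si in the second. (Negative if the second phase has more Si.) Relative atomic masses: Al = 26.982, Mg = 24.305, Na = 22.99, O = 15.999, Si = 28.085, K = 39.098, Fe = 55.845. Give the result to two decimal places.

-13.82 percentage points

First mineral: 28.085 g Si in 164.661 g formula = 17.06 wt% Si.
Second mineral: 84.255 g Si in 272.850 g formula = 30.88 wt% Si.
17.06% − 30.88% gives a difference of -13.82 percentage points.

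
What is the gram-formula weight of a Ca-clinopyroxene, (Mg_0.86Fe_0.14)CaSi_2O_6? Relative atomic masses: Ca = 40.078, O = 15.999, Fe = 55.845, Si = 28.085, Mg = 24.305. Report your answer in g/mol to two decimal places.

220.96 g/mol

The formula mass is the sum 0.86*24.305 + 0.14*55.845 + 1*40.078 + 2*28.085 + 6*15.999.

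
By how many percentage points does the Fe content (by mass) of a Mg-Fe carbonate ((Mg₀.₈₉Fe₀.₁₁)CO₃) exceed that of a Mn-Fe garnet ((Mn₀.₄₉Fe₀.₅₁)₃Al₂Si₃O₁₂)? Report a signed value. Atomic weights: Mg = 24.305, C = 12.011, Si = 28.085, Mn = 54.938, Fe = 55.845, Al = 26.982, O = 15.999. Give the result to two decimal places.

-10.21 percentage points

Fe in (Mg₀.₈₉Fe₀.₁₁)CO₃: molar mass 87.782 g/mol; 0.11×55.845 = 6.143 g → 7.00 wt%.
Fe in (Mn₀.₄₉Fe₀.₅₁)₃Al₂Si₃O₁₂: molar mass 496.409 g/mol; 1.53×55.845 = 85.443 g → 17.21 wt%.
Difference = 7.00 − 17.21 = -10.21 percentage points.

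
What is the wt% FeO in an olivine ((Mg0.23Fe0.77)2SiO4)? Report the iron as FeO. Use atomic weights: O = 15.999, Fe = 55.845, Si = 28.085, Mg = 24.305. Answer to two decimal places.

58.46 wt%

Formula mass = 189.263 g/mol.
1.54 Fe → 1.5400 mol FeO per formula unit; M(FeO) = 71.844, so FeO mass = 110.640 g.
110.640/189.263 × 100 = 58.46 wt%.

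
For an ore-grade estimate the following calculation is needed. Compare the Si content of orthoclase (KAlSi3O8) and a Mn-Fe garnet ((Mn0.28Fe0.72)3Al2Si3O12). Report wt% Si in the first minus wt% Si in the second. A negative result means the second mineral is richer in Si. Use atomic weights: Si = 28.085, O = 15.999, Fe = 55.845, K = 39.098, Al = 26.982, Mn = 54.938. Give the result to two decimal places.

First mineral: 84.255 g Si in 278.327 g formula = 30.27 wt% Si.
Second mineral: 84.255 g Si in 496.980 g formula = 16.95 wt% Si.
30.27% − 16.95% gives a difference of 13.32 percentage points.

13.32 percentage points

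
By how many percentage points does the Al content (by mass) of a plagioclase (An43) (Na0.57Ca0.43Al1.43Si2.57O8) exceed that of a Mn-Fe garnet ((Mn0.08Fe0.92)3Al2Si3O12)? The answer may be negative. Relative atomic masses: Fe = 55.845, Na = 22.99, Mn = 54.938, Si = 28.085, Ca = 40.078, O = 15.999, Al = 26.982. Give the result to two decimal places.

3.49 percentage points

M(Na0.57Ca0.43Al1.43Si2.57O8) = 269.093 g/mol, so wt% Al = 38.584/269.093 × 100 = 14.34%.
M((Mn0.08Fe0.92)3Al2Si3O12) = 497.524 g/mol, so wt% Al = 53.964/497.524 × 100 = 10.85%.
14.34 − 10.85 = 3.49 pp.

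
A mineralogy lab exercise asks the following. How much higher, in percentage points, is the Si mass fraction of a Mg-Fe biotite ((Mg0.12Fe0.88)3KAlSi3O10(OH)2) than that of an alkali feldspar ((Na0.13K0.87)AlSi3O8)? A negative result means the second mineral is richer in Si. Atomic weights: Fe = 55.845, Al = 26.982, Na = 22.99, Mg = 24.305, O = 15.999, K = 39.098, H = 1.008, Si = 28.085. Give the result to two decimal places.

-13.67 percentage points

Si in (Mg0.12Fe0.88)3KAlSi3O10(OH)2: molar mass 500.520 g/mol; 3×28.085 = 84.255 g → 16.83 wt%.
Si in (Na0.13K0.87)AlSi3O8: molar mass 276.233 g/mol; 3×28.085 = 84.255 g → 30.50 wt%.
Difference = 16.83 − 30.50 = -13.67 percentage points.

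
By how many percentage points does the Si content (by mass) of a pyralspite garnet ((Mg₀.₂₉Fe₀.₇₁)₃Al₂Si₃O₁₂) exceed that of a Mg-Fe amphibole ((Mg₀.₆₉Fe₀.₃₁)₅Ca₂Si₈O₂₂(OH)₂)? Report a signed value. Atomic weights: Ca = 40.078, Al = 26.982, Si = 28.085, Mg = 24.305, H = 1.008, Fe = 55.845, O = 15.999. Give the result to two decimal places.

-8.17 percentage points

Si in (Mg₀.₂₉Fe₀.₇₁)₃Al₂Si₃O₁₂: molar mass 470.302 g/mol; 3×28.085 = 84.255 g → 17.92 wt%.
Si in (Mg₀.₆₉Fe₀.₃₁)₅Ca₂Si₈O₂₂(OH)₂: molar mass 861.240 g/mol; 8×28.085 = 224.680 g → 26.09 wt%.
Difference = 17.92 − 26.09 = -8.17 percentage points.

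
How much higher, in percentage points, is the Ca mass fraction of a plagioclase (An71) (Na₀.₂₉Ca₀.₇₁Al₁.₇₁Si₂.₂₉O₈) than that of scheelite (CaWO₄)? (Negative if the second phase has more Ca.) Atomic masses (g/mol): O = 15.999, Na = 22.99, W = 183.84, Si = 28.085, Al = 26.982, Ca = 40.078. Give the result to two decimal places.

M(Na₀.₂₉Ca₀.₇₁Al₁.₇₁Si₂.₂₉O₈) = 273.568 g/mol, so wt% Ca = 28.455/273.568 × 100 = 10.40%.
M(CaWO₄) = 287.914 g/mol, so wt% Ca = 40.078/287.914 × 100 = 13.92%.
10.40 − 13.92 = -3.52 pp.

-3.52 percentage points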